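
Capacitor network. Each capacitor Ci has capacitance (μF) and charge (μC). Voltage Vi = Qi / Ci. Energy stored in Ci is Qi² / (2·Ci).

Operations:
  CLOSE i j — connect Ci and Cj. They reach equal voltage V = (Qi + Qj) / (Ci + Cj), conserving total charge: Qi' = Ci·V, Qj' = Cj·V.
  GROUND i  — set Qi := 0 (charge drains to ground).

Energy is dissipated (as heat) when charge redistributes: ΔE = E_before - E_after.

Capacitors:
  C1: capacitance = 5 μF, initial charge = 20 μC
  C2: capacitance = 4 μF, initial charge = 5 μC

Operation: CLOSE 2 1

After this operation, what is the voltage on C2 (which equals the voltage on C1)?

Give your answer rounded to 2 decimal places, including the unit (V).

Answer: 2.78 V

Derivation:
Initial: C1(5μF, Q=20μC, V=4.00V), C2(4μF, Q=5μC, V=1.25V)
Op 1: CLOSE 2-1: Q_total=25.00, C_total=9.00, V=2.78; Q2=11.11, Q1=13.89; dissipated=8.403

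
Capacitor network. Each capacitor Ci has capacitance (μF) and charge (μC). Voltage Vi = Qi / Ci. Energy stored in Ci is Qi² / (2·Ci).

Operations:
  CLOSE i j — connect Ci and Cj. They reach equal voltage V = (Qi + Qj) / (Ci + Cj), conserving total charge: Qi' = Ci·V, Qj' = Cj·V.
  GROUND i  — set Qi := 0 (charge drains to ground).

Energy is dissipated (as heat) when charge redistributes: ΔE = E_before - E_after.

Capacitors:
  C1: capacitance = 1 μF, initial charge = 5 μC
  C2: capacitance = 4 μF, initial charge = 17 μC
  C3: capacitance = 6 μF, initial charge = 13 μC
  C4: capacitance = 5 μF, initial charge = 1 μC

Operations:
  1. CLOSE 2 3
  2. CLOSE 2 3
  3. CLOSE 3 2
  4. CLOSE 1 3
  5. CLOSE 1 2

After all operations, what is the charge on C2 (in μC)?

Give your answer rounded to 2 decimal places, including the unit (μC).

Answer: 12.23 μC

Derivation:
Initial: C1(1μF, Q=5μC, V=5.00V), C2(4μF, Q=17μC, V=4.25V), C3(6μF, Q=13μC, V=2.17V), C4(5μF, Q=1μC, V=0.20V)
Op 1: CLOSE 2-3: Q_total=30.00, C_total=10.00, V=3.00; Q2=12.00, Q3=18.00; dissipated=5.208
Op 2: CLOSE 2-3: Q_total=30.00, C_total=10.00, V=3.00; Q2=12.00, Q3=18.00; dissipated=0.000
Op 3: CLOSE 3-2: Q_total=30.00, C_total=10.00, V=3.00; Q3=18.00, Q2=12.00; dissipated=0.000
Op 4: CLOSE 1-3: Q_total=23.00, C_total=7.00, V=3.29; Q1=3.29, Q3=19.71; dissipated=1.714
Op 5: CLOSE 1-2: Q_total=15.29, C_total=5.00, V=3.06; Q1=3.06, Q2=12.23; dissipated=0.033
Final charges: Q1=3.06, Q2=12.23, Q3=19.71, Q4=1.00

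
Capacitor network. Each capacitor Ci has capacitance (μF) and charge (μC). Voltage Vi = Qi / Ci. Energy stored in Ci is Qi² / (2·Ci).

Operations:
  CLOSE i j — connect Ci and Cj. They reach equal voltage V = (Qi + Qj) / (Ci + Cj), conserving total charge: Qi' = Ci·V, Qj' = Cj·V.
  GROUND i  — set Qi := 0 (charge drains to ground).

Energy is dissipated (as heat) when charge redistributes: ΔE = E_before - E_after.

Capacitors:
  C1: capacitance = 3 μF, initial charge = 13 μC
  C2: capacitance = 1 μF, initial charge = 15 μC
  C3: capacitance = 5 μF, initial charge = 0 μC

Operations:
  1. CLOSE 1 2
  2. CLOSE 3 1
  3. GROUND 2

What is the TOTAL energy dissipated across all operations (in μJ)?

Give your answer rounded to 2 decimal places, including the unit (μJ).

Initial: C1(3μF, Q=13μC, V=4.33V), C2(1μF, Q=15μC, V=15.00V), C3(5μF, Q=0μC, V=0.00V)
Op 1: CLOSE 1-2: Q_total=28.00, C_total=4.00, V=7.00; Q1=21.00, Q2=7.00; dissipated=42.667
Op 2: CLOSE 3-1: Q_total=21.00, C_total=8.00, V=2.62; Q3=13.12, Q1=7.88; dissipated=45.938
Op 3: GROUND 2: Q2=0; energy lost=24.500
Total dissipated: 113.104 μJ

Answer: 113.10 μJ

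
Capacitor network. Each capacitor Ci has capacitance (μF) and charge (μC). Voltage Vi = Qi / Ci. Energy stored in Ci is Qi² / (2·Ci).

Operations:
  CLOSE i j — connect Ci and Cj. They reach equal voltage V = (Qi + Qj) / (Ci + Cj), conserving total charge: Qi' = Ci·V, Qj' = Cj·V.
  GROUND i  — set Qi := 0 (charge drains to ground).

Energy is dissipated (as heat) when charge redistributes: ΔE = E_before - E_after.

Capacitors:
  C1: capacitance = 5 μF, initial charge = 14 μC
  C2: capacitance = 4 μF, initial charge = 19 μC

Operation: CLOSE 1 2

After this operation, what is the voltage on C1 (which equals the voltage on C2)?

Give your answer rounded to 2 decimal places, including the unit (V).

Answer: 3.67 V

Derivation:
Initial: C1(5μF, Q=14μC, V=2.80V), C2(4μF, Q=19μC, V=4.75V)
Op 1: CLOSE 1-2: Q_total=33.00, C_total=9.00, V=3.67; Q1=18.33, Q2=14.67; dissipated=4.225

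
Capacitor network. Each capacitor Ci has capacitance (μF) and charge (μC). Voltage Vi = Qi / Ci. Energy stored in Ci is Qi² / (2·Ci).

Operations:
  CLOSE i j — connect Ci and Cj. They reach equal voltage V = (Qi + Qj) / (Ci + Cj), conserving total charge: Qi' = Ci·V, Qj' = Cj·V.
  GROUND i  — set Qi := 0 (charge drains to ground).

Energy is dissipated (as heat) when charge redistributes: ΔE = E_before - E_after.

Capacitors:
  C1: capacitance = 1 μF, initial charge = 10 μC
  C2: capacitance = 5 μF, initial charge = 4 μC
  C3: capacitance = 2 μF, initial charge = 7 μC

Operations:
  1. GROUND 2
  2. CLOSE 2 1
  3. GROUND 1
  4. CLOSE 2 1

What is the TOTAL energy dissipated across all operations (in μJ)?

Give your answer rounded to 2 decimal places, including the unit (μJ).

Answer: 45.81 μJ

Derivation:
Initial: C1(1μF, Q=10μC, V=10.00V), C2(5μF, Q=4μC, V=0.80V), C3(2μF, Q=7μC, V=3.50V)
Op 1: GROUND 2: Q2=0; energy lost=1.600
Op 2: CLOSE 2-1: Q_total=10.00, C_total=6.00, V=1.67; Q2=8.33, Q1=1.67; dissipated=41.667
Op 3: GROUND 1: Q1=0; energy lost=1.389
Op 4: CLOSE 2-1: Q_total=8.33, C_total=6.00, V=1.39; Q2=6.94, Q1=1.39; dissipated=1.157
Total dissipated: 45.813 μJ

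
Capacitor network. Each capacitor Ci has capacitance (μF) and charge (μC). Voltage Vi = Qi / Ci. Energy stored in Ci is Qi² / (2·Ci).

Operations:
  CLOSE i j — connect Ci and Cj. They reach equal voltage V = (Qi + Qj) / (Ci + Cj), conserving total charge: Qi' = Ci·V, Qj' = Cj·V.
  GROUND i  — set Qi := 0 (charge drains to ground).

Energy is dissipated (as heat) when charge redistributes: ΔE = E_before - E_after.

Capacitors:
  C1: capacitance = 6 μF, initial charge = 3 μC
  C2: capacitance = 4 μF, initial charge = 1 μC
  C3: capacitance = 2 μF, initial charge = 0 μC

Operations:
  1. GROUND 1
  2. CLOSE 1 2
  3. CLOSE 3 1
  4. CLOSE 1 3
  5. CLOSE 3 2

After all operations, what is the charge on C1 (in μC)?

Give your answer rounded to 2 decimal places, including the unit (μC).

Answer: 0.45 μC

Derivation:
Initial: C1(6μF, Q=3μC, V=0.50V), C2(4μF, Q=1μC, V=0.25V), C3(2μF, Q=0μC, V=0.00V)
Op 1: GROUND 1: Q1=0; energy lost=0.750
Op 2: CLOSE 1-2: Q_total=1.00, C_total=10.00, V=0.10; Q1=0.60, Q2=0.40; dissipated=0.075
Op 3: CLOSE 3-1: Q_total=0.60, C_total=8.00, V=0.07; Q3=0.15, Q1=0.45; dissipated=0.007
Op 4: CLOSE 1-3: Q_total=0.60, C_total=8.00, V=0.07; Q1=0.45, Q3=0.15; dissipated=0.000
Op 5: CLOSE 3-2: Q_total=0.55, C_total=6.00, V=0.09; Q3=0.18, Q2=0.37; dissipated=0.000
Final charges: Q1=0.45, Q2=0.37, Q3=0.18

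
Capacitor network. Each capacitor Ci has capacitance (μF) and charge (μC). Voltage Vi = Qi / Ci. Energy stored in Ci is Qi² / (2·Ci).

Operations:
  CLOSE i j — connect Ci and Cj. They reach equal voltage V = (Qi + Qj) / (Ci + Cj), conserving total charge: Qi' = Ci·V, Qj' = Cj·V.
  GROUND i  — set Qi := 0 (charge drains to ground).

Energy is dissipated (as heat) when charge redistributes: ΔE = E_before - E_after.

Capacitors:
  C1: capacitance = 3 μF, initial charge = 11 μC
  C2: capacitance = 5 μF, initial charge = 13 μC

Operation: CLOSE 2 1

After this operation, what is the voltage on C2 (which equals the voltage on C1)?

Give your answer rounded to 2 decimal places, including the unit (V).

Initial: C1(3μF, Q=11μC, V=3.67V), C2(5μF, Q=13μC, V=2.60V)
Op 1: CLOSE 2-1: Q_total=24.00, C_total=8.00, V=3.00; Q2=15.00, Q1=9.00; dissipated=1.067

Answer: 3.00 V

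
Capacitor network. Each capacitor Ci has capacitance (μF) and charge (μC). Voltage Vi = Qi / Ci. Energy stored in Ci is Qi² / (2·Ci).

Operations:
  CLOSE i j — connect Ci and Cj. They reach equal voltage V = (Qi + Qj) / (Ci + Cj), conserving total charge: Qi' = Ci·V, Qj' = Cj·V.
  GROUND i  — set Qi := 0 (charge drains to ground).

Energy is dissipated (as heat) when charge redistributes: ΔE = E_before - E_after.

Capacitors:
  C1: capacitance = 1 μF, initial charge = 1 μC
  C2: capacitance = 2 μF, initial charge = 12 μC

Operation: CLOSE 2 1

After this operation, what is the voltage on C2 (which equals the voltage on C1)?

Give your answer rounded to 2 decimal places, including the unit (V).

Initial: C1(1μF, Q=1μC, V=1.00V), C2(2μF, Q=12μC, V=6.00V)
Op 1: CLOSE 2-1: Q_total=13.00, C_total=3.00, V=4.33; Q2=8.67, Q1=4.33; dissipated=8.333

Answer: 4.33 V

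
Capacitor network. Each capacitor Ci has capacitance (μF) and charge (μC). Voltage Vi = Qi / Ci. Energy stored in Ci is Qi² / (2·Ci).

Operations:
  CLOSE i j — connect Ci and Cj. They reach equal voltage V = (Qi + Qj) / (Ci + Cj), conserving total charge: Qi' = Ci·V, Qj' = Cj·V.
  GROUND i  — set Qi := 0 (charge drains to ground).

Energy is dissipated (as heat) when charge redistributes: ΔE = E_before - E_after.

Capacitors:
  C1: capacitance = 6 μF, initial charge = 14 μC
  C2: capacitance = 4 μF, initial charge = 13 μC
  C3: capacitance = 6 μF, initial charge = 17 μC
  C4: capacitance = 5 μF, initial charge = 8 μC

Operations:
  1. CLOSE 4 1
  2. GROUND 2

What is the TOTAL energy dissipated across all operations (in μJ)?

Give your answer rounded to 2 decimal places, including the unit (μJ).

Initial: C1(6μF, Q=14μC, V=2.33V), C2(4μF, Q=13μC, V=3.25V), C3(6μF, Q=17μC, V=2.83V), C4(5μF, Q=8μC, V=1.60V)
Op 1: CLOSE 4-1: Q_total=22.00, C_total=11.00, V=2.00; Q4=10.00, Q1=12.00; dissipated=0.733
Op 2: GROUND 2: Q2=0; energy lost=21.125
Total dissipated: 21.858 μJ

Answer: 21.86 μJ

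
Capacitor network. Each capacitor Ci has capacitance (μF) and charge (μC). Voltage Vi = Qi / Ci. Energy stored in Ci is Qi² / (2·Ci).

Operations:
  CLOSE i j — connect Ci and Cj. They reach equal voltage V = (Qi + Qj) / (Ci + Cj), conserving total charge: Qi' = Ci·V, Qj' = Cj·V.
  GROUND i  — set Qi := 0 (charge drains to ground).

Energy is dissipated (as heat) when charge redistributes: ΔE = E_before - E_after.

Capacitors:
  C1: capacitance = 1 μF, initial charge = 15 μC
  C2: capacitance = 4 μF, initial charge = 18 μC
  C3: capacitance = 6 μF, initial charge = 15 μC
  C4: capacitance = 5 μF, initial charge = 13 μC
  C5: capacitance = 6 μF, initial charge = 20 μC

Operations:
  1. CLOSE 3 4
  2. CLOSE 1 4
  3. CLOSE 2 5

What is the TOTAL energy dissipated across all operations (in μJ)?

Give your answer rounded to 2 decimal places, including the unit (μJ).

Answer: 66.28 μJ

Derivation:
Initial: C1(1μF, Q=15μC, V=15.00V), C2(4μF, Q=18μC, V=4.50V), C3(6μF, Q=15μC, V=2.50V), C4(5μF, Q=13μC, V=2.60V), C5(6μF, Q=20μC, V=3.33V)
Op 1: CLOSE 3-4: Q_total=28.00, C_total=11.00, V=2.55; Q3=15.27, Q4=12.73; dissipated=0.014
Op 2: CLOSE 1-4: Q_total=27.73, C_total=6.00, V=4.62; Q1=4.62, Q4=23.11; dissipated=64.632
Op 3: CLOSE 2-5: Q_total=38.00, C_total=10.00, V=3.80; Q2=15.20, Q5=22.80; dissipated=1.633
Total dissipated: 66.279 μJ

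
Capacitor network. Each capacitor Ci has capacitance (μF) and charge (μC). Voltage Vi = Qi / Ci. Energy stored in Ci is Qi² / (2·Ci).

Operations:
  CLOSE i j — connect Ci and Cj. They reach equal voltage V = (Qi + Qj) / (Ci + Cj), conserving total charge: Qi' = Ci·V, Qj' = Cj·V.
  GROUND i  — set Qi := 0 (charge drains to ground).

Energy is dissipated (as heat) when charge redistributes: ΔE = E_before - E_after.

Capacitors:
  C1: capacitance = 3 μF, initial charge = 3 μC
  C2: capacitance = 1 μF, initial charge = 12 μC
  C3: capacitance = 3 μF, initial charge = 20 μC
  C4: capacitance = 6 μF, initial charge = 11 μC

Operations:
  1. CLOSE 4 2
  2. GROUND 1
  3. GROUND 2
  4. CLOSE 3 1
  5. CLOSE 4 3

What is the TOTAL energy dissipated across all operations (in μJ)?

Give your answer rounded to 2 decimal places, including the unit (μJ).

Initial: C1(3μF, Q=3μC, V=1.00V), C2(1μF, Q=12μC, V=12.00V), C3(3μF, Q=20μC, V=6.67V), C4(6μF, Q=11μC, V=1.83V)
Op 1: CLOSE 4-2: Q_total=23.00, C_total=7.00, V=3.29; Q4=19.71, Q2=3.29; dissipated=44.298
Op 2: GROUND 1: Q1=0; energy lost=1.500
Op 3: GROUND 2: Q2=0; energy lost=5.398
Op 4: CLOSE 3-1: Q_total=20.00, C_total=6.00, V=3.33; Q3=10.00, Q1=10.00; dissipated=33.333
Op 5: CLOSE 4-3: Q_total=29.71, C_total=9.00, V=3.30; Q4=19.81, Q3=9.90; dissipated=0.002
Total dissipated: 84.531 μJ

Answer: 84.53 μJ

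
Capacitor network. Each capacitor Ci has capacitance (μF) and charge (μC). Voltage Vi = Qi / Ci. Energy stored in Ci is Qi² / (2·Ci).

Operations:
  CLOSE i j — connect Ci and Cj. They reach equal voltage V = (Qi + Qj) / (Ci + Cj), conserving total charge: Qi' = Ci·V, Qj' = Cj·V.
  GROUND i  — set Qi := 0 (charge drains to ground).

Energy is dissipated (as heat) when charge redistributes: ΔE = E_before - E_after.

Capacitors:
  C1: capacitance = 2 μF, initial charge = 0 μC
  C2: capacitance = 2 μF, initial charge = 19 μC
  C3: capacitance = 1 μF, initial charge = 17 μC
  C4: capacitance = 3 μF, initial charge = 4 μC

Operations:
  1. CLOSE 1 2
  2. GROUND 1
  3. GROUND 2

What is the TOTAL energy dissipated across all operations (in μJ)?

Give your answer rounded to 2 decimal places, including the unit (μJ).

Initial: C1(2μF, Q=0μC, V=0.00V), C2(2μF, Q=19μC, V=9.50V), C3(1μF, Q=17μC, V=17.00V), C4(3μF, Q=4μC, V=1.33V)
Op 1: CLOSE 1-2: Q_total=19.00, C_total=4.00, V=4.75; Q1=9.50, Q2=9.50; dissipated=45.125
Op 2: GROUND 1: Q1=0; energy lost=22.562
Op 3: GROUND 2: Q2=0; energy lost=22.562
Total dissipated: 90.250 μJ

Answer: 90.25 μJ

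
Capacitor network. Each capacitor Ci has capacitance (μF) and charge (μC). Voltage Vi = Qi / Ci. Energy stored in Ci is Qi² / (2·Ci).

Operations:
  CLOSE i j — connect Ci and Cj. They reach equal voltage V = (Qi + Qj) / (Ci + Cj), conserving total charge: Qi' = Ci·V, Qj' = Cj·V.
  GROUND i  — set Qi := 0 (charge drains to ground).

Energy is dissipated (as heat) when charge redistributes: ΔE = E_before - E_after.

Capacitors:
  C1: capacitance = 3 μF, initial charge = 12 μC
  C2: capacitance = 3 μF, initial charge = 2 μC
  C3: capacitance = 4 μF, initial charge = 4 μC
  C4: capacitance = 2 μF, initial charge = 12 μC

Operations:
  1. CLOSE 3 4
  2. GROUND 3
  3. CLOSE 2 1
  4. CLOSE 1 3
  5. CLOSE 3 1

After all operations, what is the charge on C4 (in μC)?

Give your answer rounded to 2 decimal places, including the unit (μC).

Answer: 5.33 μC

Derivation:
Initial: C1(3μF, Q=12μC, V=4.00V), C2(3μF, Q=2μC, V=0.67V), C3(4μF, Q=4μC, V=1.00V), C4(2μF, Q=12μC, V=6.00V)
Op 1: CLOSE 3-4: Q_total=16.00, C_total=6.00, V=2.67; Q3=10.67, Q4=5.33; dissipated=16.667
Op 2: GROUND 3: Q3=0; energy lost=14.222
Op 3: CLOSE 2-1: Q_total=14.00, C_total=6.00, V=2.33; Q2=7.00, Q1=7.00; dissipated=8.333
Op 4: CLOSE 1-3: Q_total=7.00, C_total=7.00, V=1.00; Q1=3.00, Q3=4.00; dissipated=4.667
Op 5: CLOSE 3-1: Q_total=7.00, C_total=7.00, V=1.00; Q3=4.00, Q1=3.00; dissipated=0.000
Final charges: Q1=3.00, Q2=7.00, Q3=4.00, Q4=5.33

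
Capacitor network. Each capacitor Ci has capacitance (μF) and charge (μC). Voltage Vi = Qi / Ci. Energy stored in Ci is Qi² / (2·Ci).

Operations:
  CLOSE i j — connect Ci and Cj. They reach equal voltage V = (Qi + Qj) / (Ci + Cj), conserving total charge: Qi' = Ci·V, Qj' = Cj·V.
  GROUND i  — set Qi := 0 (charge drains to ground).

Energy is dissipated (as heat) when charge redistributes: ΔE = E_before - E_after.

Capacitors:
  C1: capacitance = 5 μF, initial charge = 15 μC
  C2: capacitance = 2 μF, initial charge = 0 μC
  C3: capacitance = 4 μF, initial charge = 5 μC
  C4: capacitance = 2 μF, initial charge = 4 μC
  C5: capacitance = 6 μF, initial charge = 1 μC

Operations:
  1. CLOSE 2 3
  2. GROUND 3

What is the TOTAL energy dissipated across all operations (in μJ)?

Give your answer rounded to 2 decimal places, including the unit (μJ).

Answer: 2.43 μJ

Derivation:
Initial: C1(5μF, Q=15μC, V=3.00V), C2(2μF, Q=0μC, V=0.00V), C3(4μF, Q=5μC, V=1.25V), C4(2μF, Q=4μC, V=2.00V), C5(6μF, Q=1μC, V=0.17V)
Op 1: CLOSE 2-3: Q_total=5.00, C_total=6.00, V=0.83; Q2=1.67, Q3=3.33; dissipated=1.042
Op 2: GROUND 3: Q3=0; energy lost=1.389
Total dissipated: 2.431 μJ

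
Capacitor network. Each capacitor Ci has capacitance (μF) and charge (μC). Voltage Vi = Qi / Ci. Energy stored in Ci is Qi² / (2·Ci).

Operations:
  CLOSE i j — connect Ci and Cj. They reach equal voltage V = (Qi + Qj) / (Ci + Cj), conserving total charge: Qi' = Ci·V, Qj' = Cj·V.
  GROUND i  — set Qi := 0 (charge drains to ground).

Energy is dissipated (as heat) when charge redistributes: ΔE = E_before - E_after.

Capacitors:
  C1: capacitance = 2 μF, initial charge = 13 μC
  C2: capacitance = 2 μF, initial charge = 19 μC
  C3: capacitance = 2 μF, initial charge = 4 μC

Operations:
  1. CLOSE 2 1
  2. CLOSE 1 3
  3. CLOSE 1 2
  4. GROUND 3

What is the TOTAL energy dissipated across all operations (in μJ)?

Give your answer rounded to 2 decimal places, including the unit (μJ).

Initial: C1(2μF, Q=13μC, V=6.50V), C2(2μF, Q=19μC, V=9.50V), C3(2μF, Q=4μC, V=2.00V)
Op 1: CLOSE 2-1: Q_total=32.00, C_total=4.00, V=8.00; Q2=16.00, Q1=16.00; dissipated=4.500
Op 2: CLOSE 1-3: Q_total=20.00, C_total=4.00, V=5.00; Q1=10.00, Q3=10.00; dissipated=18.000
Op 3: CLOSE 1-2: Q_total=26.00, C_total=4.00, V=6.50; Q1=13.00, Q2=13.00; dissipated=4.500
Op 4: GROUND 3: Q3=0; energy lost=25.000
Total dissipated: 52.000 μJ

Answer: 52.00 μJ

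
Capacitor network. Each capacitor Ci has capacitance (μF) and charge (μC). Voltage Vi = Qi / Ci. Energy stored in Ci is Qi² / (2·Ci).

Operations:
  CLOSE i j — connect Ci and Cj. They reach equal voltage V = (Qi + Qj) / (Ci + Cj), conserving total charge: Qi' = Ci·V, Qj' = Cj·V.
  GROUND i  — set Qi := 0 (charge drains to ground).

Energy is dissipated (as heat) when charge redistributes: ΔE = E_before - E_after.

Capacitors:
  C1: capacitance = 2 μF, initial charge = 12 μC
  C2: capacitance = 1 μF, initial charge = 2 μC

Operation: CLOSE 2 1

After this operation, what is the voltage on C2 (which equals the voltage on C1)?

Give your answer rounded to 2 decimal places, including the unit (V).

Initial: C1(2μF, Q=12μC, V=6.00V), C2(1μF, Q=2μC, V=2.00V)
Op 1: CLOSE 2-1: Q_total=14.00, C_total=3.00, V=4.67; Q2=4.67, Q1=9.33; dissipated=5.333

Answer: 4.67 V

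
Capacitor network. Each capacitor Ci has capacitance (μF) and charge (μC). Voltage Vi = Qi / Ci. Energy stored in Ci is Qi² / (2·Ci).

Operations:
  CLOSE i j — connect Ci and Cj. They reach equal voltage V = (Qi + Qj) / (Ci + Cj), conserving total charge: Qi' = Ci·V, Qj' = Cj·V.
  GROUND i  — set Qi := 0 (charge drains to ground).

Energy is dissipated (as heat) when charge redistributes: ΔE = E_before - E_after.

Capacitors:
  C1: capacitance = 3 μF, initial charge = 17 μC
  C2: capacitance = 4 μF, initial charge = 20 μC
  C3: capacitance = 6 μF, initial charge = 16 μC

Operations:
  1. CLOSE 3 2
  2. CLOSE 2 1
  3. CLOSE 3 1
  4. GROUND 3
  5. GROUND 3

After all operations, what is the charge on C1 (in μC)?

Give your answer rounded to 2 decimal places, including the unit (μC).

Answer: 11.69 μC

Derivation:
Initial: C1(3μF, Q=17μC, V=5.67V), C2(4μF, Q=20μC, V=5.00V), C3(6μF, Q=16μC, V=2.67V)
Op 1: CLOSE 3-2: Q_total=36.00, C_total=10.00, V=3.60; Q3=21.60, Q2=14.40; dissipated=6.533
Op 2: CLOSE 2-1: Q_total=31.40, C_total=7.00, V=4.49; Q2=17.94, Q1=13.46; dissipated=3.661
Op 3: CLOSE 3-1: Q_total=35.06, C_total=9.00, V=3.90; Q3=23.37, Q1=11.69; dissipated=0.784
Op 4: GROUND 3: Q3=0; energy lost=45.519
Op 5: GROUND 3: Q3=0; energy lost=0.000
Final charges: Q1=11.69, Q2=17.94, Q3=0.00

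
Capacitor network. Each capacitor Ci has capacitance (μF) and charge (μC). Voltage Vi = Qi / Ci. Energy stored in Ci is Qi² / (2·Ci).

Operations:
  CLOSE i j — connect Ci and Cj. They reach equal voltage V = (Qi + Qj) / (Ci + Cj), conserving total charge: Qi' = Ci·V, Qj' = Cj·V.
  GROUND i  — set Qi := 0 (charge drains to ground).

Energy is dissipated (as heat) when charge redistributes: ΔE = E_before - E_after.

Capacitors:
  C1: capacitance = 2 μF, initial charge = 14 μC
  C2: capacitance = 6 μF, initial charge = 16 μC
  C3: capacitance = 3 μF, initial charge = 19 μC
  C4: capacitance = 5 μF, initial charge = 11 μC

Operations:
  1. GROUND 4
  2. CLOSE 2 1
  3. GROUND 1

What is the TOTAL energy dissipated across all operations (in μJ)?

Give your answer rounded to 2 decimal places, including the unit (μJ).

Initial: C1(2μF, Q=14μC, V=7.00V), C2(6μF, Q=16μC, V=2.67V), C3(3μF, Q=19μC, V=6.33V), C4(5μF, Q=11μC, V=2.20V)
Op 1: GROUND 4: Q4=0; energy lost=12.100
Op 2: CLOSE 2-1: Q_total=30.00, C_total=8.00, V=3.75; Q2=22.50, Q1=7.50; dissipated=14.083
Op 3: GROUND 1: Q1=0; energy lost=14.062
Total dissipated: 40.246 μJ

Answer: 40.25 μJ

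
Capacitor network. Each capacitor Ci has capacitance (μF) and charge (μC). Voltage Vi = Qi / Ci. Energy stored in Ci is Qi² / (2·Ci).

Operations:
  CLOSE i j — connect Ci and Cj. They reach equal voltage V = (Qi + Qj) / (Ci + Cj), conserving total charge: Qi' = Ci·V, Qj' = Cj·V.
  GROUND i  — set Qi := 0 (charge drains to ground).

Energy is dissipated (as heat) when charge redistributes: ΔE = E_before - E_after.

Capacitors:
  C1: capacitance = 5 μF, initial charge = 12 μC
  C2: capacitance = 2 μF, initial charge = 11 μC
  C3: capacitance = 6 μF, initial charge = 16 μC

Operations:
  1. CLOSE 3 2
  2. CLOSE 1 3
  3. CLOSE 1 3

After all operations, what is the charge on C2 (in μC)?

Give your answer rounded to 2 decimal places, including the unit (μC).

Answer: 6.75 μC

Derivation:
Initial: C1(5μF, Q=12μC, V=2.40V), C2(2μF, Q=11μC, V=5.50V), C3(6μF, Q=16μC, V=2.67V)
Op 1: CLOSE 3-2: Q_total=27.00, C_total=8.00, V=3.38; Q3=20.25, Q2=6.75; dissipated=6.021
Op 2: CLOSE 1-3: Q_total=32.25, C_total=11.00, V=2.93; Q1=14.66, Q3=17.59; dissipated=1.296
Op 3: CLOSE 1-3: Q_total=32.25, C_total=11.00, V=2.93; Q1=14.66, Q3=17.59; dissipated=0.000
Final charges: Q1=14.66, Q2=6.75, Q3=17.59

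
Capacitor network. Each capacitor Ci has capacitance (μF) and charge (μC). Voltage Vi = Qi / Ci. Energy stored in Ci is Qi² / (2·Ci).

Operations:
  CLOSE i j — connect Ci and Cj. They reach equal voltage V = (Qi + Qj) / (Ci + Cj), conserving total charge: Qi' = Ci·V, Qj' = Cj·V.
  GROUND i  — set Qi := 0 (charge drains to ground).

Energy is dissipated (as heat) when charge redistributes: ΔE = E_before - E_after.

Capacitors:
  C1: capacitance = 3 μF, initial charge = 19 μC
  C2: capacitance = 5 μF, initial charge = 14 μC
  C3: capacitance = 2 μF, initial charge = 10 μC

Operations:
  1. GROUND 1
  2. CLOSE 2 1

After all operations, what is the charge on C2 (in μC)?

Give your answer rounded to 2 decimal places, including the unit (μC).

Initial: C1(3μF, Q=19μC, V=6.33V), C2(5μF, Q=14μC, V=2.80V), C3(2μF, Q=10μC, V=5.00V)
Op 1: GROUND 1: Q1=0; energy lost=60.167
Op 2: CLOSE 2-1: Q_total=14.00, C_total=8.00, V=1.75; Q2=8.75, Q1=5.25; dissipated=7.350
Final charges: Q1=5.25, Q2=8.75, Q3=10.00

Answer: 8.75 μC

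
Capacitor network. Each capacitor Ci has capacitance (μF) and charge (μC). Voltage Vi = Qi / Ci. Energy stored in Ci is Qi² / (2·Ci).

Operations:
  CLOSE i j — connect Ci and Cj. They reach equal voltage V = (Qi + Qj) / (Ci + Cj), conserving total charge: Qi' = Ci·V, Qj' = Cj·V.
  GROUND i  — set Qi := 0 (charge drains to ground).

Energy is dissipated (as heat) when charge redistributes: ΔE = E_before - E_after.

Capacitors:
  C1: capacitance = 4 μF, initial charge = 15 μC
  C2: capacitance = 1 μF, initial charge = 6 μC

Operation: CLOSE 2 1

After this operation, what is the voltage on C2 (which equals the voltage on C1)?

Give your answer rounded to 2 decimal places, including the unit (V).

Answer: 4.20 V

Derivation:
Initial: C1(4μF, Q=15μC, V=3.75V), C2(1μF, Q=6μC, V=6.00V)
Op 1: CLOSE 2-1: Q_total=21.00, C_total=5.00, V=4.20; Q2=4.20, Q1=16.80; dissipated=2.025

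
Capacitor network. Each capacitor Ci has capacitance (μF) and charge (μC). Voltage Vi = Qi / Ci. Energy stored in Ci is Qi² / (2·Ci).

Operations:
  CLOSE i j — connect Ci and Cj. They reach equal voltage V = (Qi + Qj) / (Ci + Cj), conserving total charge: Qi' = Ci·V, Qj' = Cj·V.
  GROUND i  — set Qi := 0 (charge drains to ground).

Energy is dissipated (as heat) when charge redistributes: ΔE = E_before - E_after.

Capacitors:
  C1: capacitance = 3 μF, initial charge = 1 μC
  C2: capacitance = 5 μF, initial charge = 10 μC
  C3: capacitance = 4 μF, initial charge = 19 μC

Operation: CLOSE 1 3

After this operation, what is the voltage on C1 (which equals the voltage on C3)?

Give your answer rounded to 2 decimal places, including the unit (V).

Answer: 2.86 V

Derivation:
Initial: C1(3μF, Q=1μC, V=0.33V), C2(5μF, Q=10μC, V=2.00V), C3(4μF, Q=19μC, V=4.75V)
Op 1: CLOSE 1-3: Q_total=20.00, C_total=7.00, V=2.86; Q1=8.57, Q3=11.43; dissipated=16.720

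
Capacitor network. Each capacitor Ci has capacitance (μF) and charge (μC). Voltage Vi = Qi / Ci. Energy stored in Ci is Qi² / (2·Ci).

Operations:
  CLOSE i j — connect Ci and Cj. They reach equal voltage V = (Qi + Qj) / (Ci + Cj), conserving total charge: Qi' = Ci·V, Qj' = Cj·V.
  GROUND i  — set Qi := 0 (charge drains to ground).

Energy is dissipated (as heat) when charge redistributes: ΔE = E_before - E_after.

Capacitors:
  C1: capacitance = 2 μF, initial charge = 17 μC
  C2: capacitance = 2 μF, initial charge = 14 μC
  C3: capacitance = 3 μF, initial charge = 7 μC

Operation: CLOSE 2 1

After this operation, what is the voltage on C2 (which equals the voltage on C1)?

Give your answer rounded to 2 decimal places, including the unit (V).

Initial: C1(2μF, Q=17μC, V=8.50V), C2(2μF, Q=14μC, V=7.00V), C3(3μF, Q=7μC, V=2.33V)
Op 1: CLOSE 2-1: Q_total=31.00, C_total=4.00, V=7.75; Q2=15.50, Q1=15.50; dissipated=1.125

Answer: 7.75 V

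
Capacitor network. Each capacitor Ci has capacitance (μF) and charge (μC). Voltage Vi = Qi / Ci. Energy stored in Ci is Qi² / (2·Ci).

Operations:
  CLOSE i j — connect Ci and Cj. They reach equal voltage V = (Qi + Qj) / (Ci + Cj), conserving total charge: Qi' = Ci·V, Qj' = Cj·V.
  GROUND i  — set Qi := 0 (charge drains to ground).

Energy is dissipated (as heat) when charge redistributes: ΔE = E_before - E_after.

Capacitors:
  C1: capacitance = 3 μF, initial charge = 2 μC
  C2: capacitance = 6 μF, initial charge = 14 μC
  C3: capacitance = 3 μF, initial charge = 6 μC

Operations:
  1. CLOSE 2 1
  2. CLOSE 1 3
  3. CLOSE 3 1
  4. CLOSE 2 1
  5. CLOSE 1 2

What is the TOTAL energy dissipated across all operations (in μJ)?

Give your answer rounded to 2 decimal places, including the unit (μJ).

Answer: 2.83 μJ

Derivation:
Initial: C1(3μF, Q=2μC, V=0.67V), C2(6μF, Q=14μC, V=2.33V), C3(3μF, Q=6μC, V=2.00V)
Op 1: CLOSE 2-1: Q_total=16.00, C_total=9.00, V=1.78; Q2=10.67, Q1=5.33; dissipated=2.778
Op 2: CLOSE 1-3: Q_total=11.33, C_total=6.00, V=1.89; Q1=5.67, Q3=5.67; dissipated=0.037
Op 3: CLOSE 3-1: Q_total=11.33, C_total=6.00, V=1.89; Q3=5.67, Q1=5.67; dissipated=0.000
Op 4: CLOSE 2-1: Q_total=16.33, C_total=9.00, V=1.81; Q2=10.89, Q1=5.44; dissipated=0.012
Op 5: CLOSE 1-2: Q_total=16.33, C_total=9.00, V=1.81; Q1=5.44, Q2=10.89; dissipated=0.000
Total dissipated: 2.827 μJ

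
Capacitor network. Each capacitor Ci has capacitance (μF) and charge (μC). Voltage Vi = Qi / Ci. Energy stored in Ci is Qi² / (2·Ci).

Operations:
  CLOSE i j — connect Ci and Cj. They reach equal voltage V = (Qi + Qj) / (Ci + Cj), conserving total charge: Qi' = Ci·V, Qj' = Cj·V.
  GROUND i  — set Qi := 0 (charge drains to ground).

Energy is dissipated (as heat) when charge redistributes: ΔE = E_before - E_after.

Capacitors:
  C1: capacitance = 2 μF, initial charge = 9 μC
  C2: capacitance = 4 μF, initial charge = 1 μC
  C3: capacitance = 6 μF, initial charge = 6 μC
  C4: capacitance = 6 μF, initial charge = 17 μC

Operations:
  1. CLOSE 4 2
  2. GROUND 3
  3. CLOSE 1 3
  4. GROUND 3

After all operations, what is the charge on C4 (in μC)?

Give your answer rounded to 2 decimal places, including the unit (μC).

Answer: 10.80 μC

Derivation:
Initial: C1(2μF, Q=9μC, V=4.50V), C2(4μF, Q=1μC, V=0.25V), C3(6μF, Q=6μC, V=1.00V), C4(6μF, Q=17μC, V=2.83V)
Op 1: CLOSE 4-2: Q_total=18.00, C_total=10.00, V=1.80; Q4=10.80, Q2=7.20; dissipated=8.008
Op 2: GROUND 3: Q3=0; energy lost=3.000
Op 3: CLOSE 1-3: Q_total=9.00, C_total=8.00, V=1.12; Q1=2.25, Q3=6.75; dissipated=15.188
Op 4: GROUND 3: Q3=0; energy lost=3.797
Final charges: Q1=2.25, Q2=7.20, Q3=0.00, Q4=10.80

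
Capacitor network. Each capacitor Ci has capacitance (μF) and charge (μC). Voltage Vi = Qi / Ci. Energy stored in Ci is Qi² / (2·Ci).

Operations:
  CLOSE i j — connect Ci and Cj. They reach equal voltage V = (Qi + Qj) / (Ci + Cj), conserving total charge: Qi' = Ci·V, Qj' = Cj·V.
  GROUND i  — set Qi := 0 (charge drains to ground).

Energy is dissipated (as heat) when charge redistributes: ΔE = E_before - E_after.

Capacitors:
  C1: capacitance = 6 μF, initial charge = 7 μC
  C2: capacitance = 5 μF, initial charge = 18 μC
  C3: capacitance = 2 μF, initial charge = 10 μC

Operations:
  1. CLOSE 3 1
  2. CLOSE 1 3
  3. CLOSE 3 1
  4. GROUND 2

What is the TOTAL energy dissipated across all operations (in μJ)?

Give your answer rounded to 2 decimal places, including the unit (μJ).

Initial: C1(6μF, Q=7μC, V=1.17V), C2(5μF, Q=18μC, V=3.60V), C3(2μF, Q=10μC, V=5.00V)
Op 1: CLOSE 3-1: Q_total=17.00, C_total=8.00, V=2.12; Q3=4.25, Q1=12.75; dissipated=11.021
Op 2: CLOSE 1-3: Q_total=17.00, C_total=8.00, V=2.12; Q1=12.75, Q3=4.25; dissipated=0.000
Op 3: CLOSE 3-1: Q_total=17.00, C_total=8.00, V=2.12; Q3=4.25, Q1=12.75; dissipated=0.000
Op 4: GROUND 2: Q2=0; energy lost=32.400
Total dissipated: 43.421 μJ

Answer: 43.42 μJ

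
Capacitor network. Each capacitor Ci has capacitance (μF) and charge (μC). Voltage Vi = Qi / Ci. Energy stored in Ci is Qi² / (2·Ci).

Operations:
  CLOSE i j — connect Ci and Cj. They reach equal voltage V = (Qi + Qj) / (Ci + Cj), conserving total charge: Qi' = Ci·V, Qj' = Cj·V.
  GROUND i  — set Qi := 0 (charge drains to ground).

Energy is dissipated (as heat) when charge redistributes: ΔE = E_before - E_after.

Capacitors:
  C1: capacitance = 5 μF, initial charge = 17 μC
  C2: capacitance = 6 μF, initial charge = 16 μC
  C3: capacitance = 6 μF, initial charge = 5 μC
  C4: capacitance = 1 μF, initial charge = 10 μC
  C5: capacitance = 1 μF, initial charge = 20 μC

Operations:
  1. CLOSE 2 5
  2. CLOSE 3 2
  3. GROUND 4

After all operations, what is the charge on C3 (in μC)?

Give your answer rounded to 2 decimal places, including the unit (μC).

Answer: 17.93 μC

Derivation:
Initial: C1(5μF, Q=17μC, V=3.40V), C2(6μF, Q=16μC, V=2.67V), C3(6μF, Q=5μC, V=0.83V), C4(1μF, Q=10μC, V=10.00V), C5(1μF, Q=20μC, V=20.00V)
Op 1: CLOSE 2-5: Q_total=36.00, C_total=7.00, V=5.14; Q2=30.86, Q5=5.14; dissipated=128.762
Op 2: CLOSE 3-2: Q_total=35.86, C_total=12.00, V=2.99; Q3=17.93, Q2=17.93; dissipated=27.858
Op 3: GROUND 4: Q4=0; energy lost=50.000
Final charges: Q1=17.00, Q2=17.93, Q3=17.93, Q4=0.00, Q5=5.14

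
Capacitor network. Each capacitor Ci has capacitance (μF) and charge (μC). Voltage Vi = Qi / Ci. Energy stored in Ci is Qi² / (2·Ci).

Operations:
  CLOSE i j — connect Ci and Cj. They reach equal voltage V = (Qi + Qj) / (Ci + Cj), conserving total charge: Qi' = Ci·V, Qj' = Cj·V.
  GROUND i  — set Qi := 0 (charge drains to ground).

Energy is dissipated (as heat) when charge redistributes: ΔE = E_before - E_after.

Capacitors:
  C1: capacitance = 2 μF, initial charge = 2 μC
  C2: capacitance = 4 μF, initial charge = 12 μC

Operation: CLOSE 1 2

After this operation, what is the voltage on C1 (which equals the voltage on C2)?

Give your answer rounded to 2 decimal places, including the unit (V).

Initial: C1(2μF, Q=2μC, V=1.00V), C2(4μF, Q=12μC, V=3.00V)
Op 1: CLOSE 1-2: Q_total=14.00, C_total=6.00, V=2.33; Q1=4.67, Q2=9.33; dissipated=2.667

Answer: 2.33 V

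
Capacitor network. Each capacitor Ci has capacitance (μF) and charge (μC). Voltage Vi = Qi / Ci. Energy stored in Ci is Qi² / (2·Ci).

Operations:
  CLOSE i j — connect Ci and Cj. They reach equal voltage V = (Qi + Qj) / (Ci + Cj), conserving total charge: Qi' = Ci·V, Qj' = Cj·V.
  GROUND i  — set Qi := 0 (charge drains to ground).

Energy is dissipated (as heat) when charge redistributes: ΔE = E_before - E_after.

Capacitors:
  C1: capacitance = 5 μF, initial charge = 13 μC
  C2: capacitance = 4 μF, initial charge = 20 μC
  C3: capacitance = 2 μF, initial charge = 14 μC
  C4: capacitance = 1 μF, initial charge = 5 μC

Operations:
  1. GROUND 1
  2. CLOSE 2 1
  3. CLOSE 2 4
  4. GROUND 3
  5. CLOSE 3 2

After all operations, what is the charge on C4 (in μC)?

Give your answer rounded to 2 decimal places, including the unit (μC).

Answer: 2.78 μC

Derivation:
Initial: C1(5μF, Q=13μC, V=2.60V), C2(4μF, Q=20μC, V=5.00V), C3(2μF, Q=14μC, V=7.00V), C4(1μF, Q=5μC, V=5.00V)
Op 1: GROUND 1: Q1=0; energy lost=16.900
Op 2: CLOSE 2-1: Q_total=20.00, C_total=9.00, V=2.22; Q2=8.89, Q1=11.11; dissipated=27.778
Op 3: CLOSE 2-4: Q_total=13.89, C_total=5.00, V=2.78; Q2=11.11, Q4=2.78; dissipated=3.086
Op 4: GROUND 3: Q3=0; energy lost=49.000
Op 5: CLOSE 3-2: Q_total=11.11, C_total=6.00, V=1.85; Q3=3.70, Q2=7.41; dissipated=5.144
Final charges: Q1=11.11, Q2=7.41, Q3=3.70, Q4=2.78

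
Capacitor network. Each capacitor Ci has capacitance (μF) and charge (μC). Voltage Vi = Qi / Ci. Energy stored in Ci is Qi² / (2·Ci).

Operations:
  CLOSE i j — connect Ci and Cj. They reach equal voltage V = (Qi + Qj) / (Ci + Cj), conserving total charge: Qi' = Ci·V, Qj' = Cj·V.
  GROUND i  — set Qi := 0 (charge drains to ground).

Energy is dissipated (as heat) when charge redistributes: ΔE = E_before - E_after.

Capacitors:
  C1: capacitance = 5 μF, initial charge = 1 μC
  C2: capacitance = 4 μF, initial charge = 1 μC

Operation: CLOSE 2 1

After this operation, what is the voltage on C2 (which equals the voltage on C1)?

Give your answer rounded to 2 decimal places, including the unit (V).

Initial: C1(5μF, Q=1μC, V=0.20V), C2(4μF, Q=1μC, V=0.25V)
Op 1: CLOSE 2-1: Q_total=2.00, C_total=9.00, V=0.22; Q2=0.89, Q1=1.11; dissipated=0.003

Answer: 0.22 V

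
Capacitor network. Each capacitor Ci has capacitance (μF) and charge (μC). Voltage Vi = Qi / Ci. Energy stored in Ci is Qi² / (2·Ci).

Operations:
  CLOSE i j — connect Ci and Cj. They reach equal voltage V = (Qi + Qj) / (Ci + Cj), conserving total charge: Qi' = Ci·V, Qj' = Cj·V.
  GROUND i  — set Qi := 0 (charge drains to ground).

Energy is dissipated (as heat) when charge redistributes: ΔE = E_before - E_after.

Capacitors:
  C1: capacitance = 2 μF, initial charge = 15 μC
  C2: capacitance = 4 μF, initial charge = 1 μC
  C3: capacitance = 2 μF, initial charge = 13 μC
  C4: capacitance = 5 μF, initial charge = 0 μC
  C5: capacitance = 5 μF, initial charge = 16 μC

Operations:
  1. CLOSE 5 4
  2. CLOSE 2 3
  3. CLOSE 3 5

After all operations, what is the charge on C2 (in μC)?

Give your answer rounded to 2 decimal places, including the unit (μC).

Answer: 9.33 μC

Derivation:
Initial: C1(2μF, Q=15μC, V=7.50V), C2(4μF, Q=1μC, V=0.25V), C3(2μF, Q=13μC, V=6.50V), C4(5μF, Q=0μC, V=0.00V), C5(5μF, Q=16μC, V=3.20V)
Op 1: CLOSE 5-4: Q_total=16.00, C_total=10.00, V=1.60; Q5=8.00, Q4=8.00; dissipated=12.800
Op 2: CLOSE 2-3: Q_total=14.00, C_total=6.00, V=2.33; Q2=9.33, Q3=4.67; dissipated=26.042
Op 3: CLOSE 3-5: Q_total=12.67, C_total=7.00, V=1.81; Q3=3.62, Q5=9.05; dissipated=0.384
Final charges: Q1=15.00, Q2=9.33, Q3=3.62, Q4=8.00, Q5=9.05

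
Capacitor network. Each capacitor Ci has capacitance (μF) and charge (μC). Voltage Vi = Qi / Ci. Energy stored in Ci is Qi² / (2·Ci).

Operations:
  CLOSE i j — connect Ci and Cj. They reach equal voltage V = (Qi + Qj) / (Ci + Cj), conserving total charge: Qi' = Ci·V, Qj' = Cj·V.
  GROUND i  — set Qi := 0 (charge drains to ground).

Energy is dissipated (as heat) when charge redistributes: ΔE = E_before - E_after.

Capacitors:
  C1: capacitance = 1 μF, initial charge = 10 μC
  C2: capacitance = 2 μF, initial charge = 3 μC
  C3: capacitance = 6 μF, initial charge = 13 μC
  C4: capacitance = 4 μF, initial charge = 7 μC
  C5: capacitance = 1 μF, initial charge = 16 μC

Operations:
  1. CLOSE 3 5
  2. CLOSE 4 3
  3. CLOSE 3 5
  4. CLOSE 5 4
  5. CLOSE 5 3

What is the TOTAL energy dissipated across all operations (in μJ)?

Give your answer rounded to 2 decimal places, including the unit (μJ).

Answer: 89.29 μJ

Derivation:
Initial: C1(1μF, Q=10μC, V=10.00V), C2(2μF, Q=3μC, V=1.50V), C3(6μF, Q=13μC, V=2.17V), C4(4μF, Q=7μC, V=1.75V), C5(1μF, Q=16μC, V=16.00V)
Op 1: CLOSE 3-5: Q_total=29.00, C_total=7.00, V=4.14; Q3=24.86, Q5=4.14; dissipated=82.012
Op 2: CLOSE 4-3: Q_total=31.86, C_total=10.00, V=3.19; Q4=12.74, Q3=19.11; dissipated=6.871
Op 3: CLOSE 3-5: Q_total=23.26, C_total=7.00, V=3.32; Q3=19.93, Q5=3.32; dissipated=0.393
Op 4: CLOSE 5-4: Q_total=16.07, C_total=5.00, V=3.21; Q5=3.21, Q4=12.85; dissipated=0.007
Op 5: CLOSE 5-3: Q_total=23.15, C_total=7.00, V=3.31; Q5=3.31, Q3=19.84; dissipated=0.005
Total dissipated: 89.288 μJ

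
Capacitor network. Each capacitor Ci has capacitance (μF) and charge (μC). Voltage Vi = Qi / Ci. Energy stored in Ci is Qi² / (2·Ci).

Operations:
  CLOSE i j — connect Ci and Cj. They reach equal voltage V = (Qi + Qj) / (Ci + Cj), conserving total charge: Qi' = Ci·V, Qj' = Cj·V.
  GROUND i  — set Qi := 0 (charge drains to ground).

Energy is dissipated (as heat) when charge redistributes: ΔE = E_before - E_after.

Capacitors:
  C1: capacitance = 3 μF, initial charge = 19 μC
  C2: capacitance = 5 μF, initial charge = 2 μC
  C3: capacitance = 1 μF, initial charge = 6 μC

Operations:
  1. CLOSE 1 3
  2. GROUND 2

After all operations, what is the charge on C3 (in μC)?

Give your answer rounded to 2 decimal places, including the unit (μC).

Initial: C1(3μF, Q=19μC, V=6.33V), C2(5μF, Q=2μC, V=0.40V), C3(1μF, Q=6μC, V=6.00V)
Op 1: CLOSE 1-3: Q_total=25.00, C_total=4.00, V=6.25; Q1=18.75, Q3=6.25; dissipated=0.042
Op 2: GROUND 2: Q2=0; energy lost=0.400
Final charges: Q1=18.75, Q2=0.00, Q3=6.25

Answer: 6.25 μC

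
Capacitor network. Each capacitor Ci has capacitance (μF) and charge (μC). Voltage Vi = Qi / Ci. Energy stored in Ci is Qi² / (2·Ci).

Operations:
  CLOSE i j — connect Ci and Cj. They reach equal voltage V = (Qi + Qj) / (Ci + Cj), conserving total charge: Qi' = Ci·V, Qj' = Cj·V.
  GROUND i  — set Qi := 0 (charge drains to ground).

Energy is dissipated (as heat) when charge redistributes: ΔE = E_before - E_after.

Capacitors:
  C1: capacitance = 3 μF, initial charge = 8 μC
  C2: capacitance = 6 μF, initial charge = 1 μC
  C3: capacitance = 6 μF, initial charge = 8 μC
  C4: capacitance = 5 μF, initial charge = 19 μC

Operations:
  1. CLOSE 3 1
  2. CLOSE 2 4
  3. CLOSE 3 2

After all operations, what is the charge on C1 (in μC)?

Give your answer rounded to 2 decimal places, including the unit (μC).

Initial: C1(3μF, Q=8μC, V=2.67V), C2(6μF, Q=1μC, V=0.17V), C3(6μF, Q=8μC, V=1.33V), C4(5μF, Q=19μC, V=3.80V)
Op 1: CLOSE 3-1: Q_total=16.00, C_total=9.00, V=1.78; Q3=10.67, Q1=5.33; dissipated=1.778
Op 2: CLOSE 2-4: Q_total=20.00, C_total=11.00, V=1.82; Q2=10.91, Q4=9.09; dissipated=18.002
Op 3: CLOSE 3-2: Q_total=21.58, C_total=12.00, V=1.80; Q3=10.79, Q2=10.79; dissipated=0.002
Final charges: Q1=5.33, Q2=10.79, Q3=10.79, Q4=9.09

Answer: 5.33 μC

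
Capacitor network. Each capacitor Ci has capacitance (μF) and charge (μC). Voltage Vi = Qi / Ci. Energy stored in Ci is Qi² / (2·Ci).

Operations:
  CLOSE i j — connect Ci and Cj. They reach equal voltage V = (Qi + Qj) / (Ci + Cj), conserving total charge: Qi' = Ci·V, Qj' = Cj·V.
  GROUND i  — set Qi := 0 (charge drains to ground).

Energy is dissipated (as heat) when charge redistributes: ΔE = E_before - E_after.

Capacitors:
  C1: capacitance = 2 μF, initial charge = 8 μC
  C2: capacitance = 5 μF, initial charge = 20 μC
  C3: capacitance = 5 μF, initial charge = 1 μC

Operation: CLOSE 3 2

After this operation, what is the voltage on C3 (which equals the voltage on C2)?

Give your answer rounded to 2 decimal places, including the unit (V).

Initial: C1(2μF, Q=8μC, V=4.00V), C2(5μF, Q=20μC, V=4.00V), C3(5μF, Q=1μC, V=0.20V)
Op 1: CLOSE 3-2: Q_total=21.00, C_total=10.00, V=2.10; Q3=10.50, Q2=10.50; dissipated=18.050

Answer: 2.10 V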